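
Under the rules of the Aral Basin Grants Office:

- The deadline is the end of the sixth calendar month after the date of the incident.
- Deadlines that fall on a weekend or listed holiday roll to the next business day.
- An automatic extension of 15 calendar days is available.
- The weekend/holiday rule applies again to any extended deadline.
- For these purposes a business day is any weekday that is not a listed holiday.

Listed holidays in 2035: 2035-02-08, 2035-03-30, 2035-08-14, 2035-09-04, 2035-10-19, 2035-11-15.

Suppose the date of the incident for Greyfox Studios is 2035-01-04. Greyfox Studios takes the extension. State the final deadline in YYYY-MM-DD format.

2035-08-15

6 months after 2035-01-04 falls in July 2035; the last day of that month is 2035-07-31.
2035-07-31 falls on a Tuesday, which is a business day, so no adjustment is needed.
Applying the 15-calendar-day extension: 2035-07-31 + 15 days = 2035-08-15.
2035-08-15 (Wednesday) is already a business day.
The final due date is 2035-08-15.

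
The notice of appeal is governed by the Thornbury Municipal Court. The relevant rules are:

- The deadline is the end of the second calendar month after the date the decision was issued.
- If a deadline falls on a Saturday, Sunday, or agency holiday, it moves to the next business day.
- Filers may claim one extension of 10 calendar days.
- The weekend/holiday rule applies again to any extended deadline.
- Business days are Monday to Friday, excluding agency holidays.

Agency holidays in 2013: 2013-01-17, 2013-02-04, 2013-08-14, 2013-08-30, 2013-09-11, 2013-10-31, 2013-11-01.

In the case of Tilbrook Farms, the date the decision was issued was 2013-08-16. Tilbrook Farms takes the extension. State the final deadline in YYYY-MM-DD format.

2 months after 2013-08-16 is October 2013; that month ends on 2013-10-31.
2013-10-31 is a listed holiday; the next business day is 2013-11-04 (Monday).
Applying the 10-calendar-day extension: 2013-11-04 + 10 days = 2013-11-14.
2013-11-14 is a Thursday and not a listed holiday, so it stands.
Deadline: 2013-11-14.

2013-11-14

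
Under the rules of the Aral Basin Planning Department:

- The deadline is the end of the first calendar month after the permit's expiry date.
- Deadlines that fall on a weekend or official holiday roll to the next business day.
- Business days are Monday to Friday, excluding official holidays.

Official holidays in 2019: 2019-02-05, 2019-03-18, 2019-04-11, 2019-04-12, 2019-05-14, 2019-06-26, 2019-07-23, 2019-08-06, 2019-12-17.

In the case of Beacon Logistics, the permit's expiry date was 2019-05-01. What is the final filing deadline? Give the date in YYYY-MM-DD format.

The first month after 2019-05-01 is June 2019, whose last day is 2019-06-30.
Because 2019-06-30 is a Sunday, the deadline becomes 2019-07-01 (Monday).
Deadline: 2019-07-01.

2019-07-01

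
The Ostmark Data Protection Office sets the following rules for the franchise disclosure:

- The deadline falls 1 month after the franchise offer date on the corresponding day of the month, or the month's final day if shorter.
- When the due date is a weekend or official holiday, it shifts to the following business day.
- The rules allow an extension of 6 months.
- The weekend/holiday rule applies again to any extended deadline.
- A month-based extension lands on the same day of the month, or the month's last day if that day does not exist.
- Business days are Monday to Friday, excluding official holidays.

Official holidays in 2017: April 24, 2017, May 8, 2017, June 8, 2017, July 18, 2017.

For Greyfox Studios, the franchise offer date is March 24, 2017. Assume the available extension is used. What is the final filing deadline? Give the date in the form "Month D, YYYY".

October 25, 2017

Moving 1 month forward from March 24, 2017 on the corresponding day gives April 24, 2017.
Because April 24, 2017 is a listed holiday, the deadline becomes April 25, 2017 (Tuesday).
Add 6 months to April 25, 2017: October 25, 2017.
Since October 25, 2017 is a Wednesday and not a holiday, the date is unchanged.
Deadline: October 25, 2017.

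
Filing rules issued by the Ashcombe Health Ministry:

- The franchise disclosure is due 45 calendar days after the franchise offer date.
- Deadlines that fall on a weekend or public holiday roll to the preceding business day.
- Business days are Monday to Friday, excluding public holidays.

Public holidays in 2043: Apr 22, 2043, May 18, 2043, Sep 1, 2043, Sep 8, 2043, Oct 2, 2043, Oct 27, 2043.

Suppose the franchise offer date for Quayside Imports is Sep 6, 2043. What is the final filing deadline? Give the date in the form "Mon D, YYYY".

Oct 21, 2043

45 calendar days after Sep 6, 2043 is Oct 21, 2043.
Since Oct 21, 2043 is a Wednesday and not a holiday, the date is unchanged.
Deadline: Oct 21, 2043.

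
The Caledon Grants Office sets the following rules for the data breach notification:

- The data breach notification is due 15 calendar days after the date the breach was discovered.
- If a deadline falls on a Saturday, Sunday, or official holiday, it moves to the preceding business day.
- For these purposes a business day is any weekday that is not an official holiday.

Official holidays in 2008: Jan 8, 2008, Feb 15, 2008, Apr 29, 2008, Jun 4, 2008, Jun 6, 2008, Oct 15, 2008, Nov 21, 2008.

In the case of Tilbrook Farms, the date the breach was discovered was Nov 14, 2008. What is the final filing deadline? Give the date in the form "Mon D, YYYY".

Trigger date Nov 14, 2008 + 15 calendar days = Nov 29, 2008.
Nov 29, 2008 falls on a Saturday. Rolling to the preceding business day gives Nov 28, 2008, a Friday.
So the filing is due Nov 28, 2008.

Nov 28, 2008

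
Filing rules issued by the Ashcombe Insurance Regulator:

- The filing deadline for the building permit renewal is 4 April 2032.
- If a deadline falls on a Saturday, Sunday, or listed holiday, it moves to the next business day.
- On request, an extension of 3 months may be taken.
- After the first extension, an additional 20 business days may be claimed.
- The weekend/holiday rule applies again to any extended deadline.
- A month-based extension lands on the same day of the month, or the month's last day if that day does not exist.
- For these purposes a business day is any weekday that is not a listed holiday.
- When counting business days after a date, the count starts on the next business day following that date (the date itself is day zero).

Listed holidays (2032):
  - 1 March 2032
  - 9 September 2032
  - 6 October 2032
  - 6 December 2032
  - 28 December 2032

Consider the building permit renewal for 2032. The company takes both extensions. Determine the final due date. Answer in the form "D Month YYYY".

The statutory due date is 4 April 2032.
4 April 2032 falls on a Sunday. Rolling to the next business day gives 5 April 2032, a Monday.
The 3 months extension carries 5 April 2032 to 5 July 2032.
5 July 2032 falls on a Monday, which is a business day, so no adjustment is needed.
The 20-business-day extension runs from 5 July 2032 to 2 August 2032.
2 August 2032 (Monday) is already a business day.
So the filing is due 2 August 2032.

2 August 2032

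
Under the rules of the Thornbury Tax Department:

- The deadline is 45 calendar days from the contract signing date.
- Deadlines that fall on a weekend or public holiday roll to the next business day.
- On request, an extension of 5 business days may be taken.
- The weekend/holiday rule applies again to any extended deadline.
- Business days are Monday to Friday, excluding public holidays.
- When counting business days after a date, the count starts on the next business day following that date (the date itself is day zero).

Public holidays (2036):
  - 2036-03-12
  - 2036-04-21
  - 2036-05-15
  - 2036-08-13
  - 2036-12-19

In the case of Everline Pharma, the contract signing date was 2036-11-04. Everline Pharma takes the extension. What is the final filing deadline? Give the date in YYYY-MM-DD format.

2036-12-29

45 calendar days after 2036-11-04 is 2036-12-19.
Because 2036-12-19 is a listed holiday, the deadline becomes 2036-12-22 (Monday).
Applying the 5-business-day extension: 5 business days after 2036-12-22 is 2036-12-29.
2036-12-29 (Monday) is already a business day.
Final deadline: 2036-12-29.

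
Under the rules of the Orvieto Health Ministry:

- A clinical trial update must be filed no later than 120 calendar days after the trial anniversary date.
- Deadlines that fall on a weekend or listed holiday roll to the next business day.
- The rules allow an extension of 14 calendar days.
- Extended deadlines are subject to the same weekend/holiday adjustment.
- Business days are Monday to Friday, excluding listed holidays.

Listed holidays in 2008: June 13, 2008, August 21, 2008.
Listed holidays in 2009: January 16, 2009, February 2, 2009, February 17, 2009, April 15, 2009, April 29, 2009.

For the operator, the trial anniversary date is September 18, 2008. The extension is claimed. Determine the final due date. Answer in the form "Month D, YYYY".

120 calendar days after September 18, 2008 is January 16, 2009.
January 16, 2009 falls on a listed holiday. Rolling to the next business day gives January 19, 2009, a Monday.
Add the 14 calendar-day extension to January 19, 2009: February 2, 2009.
February 2, 2009 falls on a listed holiday. Rolling to the next business day gives February 3, 2009, a Tuesday.
Deadline: February 3, 2009.

February 3, 2009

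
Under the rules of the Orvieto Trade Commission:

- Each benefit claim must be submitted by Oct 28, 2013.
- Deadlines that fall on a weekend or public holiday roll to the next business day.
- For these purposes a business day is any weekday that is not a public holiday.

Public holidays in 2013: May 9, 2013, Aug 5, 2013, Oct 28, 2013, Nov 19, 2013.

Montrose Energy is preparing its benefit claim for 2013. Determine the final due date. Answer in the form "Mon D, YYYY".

Start from the fixed due date, Oct 28, 2013.
Oct 28, 2013 falls on a listed holiday. Rolling to the next business day gives Oct 29, 2013, a Tuesday.
Final deadline: Oct 29, 2013.

Oct 29, 2013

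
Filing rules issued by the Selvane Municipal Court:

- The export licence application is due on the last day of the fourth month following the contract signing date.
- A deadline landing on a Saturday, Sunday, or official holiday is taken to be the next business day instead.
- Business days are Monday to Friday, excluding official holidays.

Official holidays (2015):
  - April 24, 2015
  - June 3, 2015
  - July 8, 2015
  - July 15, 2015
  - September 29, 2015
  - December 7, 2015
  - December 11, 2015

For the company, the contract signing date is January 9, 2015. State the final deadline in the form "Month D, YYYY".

4 months after January 9, 2015 falls in May 2015; the last day of that month is May 31, 2015.
May 31, 2015 is a Sunday; the next business day is June 1, 2015 (Monday).
The final due date is June 1, 2015.

June 1, 2015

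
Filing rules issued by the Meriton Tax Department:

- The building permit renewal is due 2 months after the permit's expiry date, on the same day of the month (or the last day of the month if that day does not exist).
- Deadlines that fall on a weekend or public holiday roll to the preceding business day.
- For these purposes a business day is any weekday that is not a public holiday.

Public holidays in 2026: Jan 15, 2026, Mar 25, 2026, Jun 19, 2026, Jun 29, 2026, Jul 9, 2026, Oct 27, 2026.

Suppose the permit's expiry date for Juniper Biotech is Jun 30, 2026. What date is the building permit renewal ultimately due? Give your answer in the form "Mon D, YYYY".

Moving 2 months forward from Jun 30, 2026 on the corresponding day gives Aug 30, 2026.
Aug 30, 2026 is a Sunday; the preceding business day is Aug 28, 2026 (Friday).
Deadline: Aug 28, 2026.

Aug 28, 2026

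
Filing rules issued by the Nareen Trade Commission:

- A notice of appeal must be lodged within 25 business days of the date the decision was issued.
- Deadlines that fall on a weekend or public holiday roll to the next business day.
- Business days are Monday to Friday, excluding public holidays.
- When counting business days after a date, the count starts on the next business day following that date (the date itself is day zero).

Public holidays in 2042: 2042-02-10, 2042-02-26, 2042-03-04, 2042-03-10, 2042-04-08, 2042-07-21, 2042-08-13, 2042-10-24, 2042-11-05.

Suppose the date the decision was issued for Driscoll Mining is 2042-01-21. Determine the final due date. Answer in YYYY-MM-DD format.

2042-02-27

25 business days after 2042-01-21, excluding weekends and holidays, is 2042-02-27.
2042-02-27 (Thursday) is already a business day.
Final deadline: 2042-02-27.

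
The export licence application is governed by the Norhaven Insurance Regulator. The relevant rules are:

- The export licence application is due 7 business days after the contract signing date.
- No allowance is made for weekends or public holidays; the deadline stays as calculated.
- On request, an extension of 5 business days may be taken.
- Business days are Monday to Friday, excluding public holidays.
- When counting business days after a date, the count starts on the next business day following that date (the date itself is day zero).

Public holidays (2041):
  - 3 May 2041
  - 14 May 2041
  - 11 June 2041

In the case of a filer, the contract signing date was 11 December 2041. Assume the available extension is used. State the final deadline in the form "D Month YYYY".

Starting the day after 11 December 2041 and counting 7 business days lands on 20 December 2041.
20 December 2041 is a Friday; no weekend or holiday adjustment applies.
Applying the 5-business-day extension: 5 business days after 20 December 2041 is 27 December 2041.
27 December 2041 falls on a Friday. The rules make no weekend/holiday allowance, so it remains 27 December 2041.
So the filing is due 27 December 2041.

27 December 2041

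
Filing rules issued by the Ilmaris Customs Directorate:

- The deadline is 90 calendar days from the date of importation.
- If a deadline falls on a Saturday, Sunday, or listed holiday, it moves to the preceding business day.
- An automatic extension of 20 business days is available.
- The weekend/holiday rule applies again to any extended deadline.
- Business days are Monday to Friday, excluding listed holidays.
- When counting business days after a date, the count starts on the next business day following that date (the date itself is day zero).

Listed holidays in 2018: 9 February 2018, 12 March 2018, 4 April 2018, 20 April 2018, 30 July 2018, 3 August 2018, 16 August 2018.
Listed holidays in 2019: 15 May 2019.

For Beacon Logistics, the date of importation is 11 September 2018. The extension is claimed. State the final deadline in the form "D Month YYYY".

Adding 90 calendar days to 11 September 2018 gives 10 December 2018.
10 December 2018 (Monday) is already a business day.
Counting 20 further business days from 10 December 2018 reaches 7 January 2019.
7 January 2019 falls on a Monday, which is a business day, so no adjustment is needed.
Final deadline: 7 January 2019.

7 January 2019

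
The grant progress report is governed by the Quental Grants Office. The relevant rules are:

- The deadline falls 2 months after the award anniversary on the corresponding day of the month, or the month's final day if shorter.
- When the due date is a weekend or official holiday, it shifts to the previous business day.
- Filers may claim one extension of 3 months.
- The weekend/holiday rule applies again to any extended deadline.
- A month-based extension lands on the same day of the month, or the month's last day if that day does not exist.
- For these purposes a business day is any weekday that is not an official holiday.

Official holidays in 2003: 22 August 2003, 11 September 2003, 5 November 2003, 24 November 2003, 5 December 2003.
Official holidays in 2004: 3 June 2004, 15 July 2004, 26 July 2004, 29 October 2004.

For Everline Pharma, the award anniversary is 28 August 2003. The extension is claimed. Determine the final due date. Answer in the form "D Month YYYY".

28 January 2004

2 months after 28 August 2003, on the same day of the month, is 28 October 2003.
Since 28 October 2003 is a Tuesday and not a holiday, the date is unchanged.
Add 3 months to 28 October 2003: 28 January 2004.
Since 28 January 2004 is a Wednesday and not a holiday, the date is unchanged.
The final due date is 28 January 2004.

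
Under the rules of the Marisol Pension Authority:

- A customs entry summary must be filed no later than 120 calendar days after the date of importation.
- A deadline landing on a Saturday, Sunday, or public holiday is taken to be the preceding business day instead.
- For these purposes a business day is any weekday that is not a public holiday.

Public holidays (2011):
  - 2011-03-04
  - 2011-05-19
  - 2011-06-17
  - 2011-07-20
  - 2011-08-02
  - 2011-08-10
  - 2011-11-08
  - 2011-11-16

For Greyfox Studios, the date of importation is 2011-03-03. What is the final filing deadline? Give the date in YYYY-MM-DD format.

From 2011-03-03, 120 calendar days later is 2011-07-01.
Since 2011-07-01 is a Friday and not a holiday, the date is unchanged.
So the filing is due 2011-07-01.

2011-07-01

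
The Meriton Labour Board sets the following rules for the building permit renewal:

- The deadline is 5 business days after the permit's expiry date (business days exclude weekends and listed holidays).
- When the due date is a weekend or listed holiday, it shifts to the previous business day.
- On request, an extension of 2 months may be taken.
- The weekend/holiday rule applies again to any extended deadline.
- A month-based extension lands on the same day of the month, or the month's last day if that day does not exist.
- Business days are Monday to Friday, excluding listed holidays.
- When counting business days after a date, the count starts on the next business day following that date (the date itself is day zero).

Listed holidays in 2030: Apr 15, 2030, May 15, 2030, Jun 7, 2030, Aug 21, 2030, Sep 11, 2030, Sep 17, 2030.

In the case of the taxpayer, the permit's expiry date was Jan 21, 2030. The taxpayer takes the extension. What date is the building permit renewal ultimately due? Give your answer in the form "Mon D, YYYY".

Starting the day after Jan 21, 2030 and counting 5 business days lands on Jan 28, 2030.
Jan 28, 2030 falls on a Monday, which is a business day, so no adjustment is needed.
Applying the 2 months extension: 2 months after Jan 28, 2030 is Mar 28, 2030.
Mar 28, 2030 is a Thursday and not a listed holiday, so it stands.
Deadline: Mar 28, 2030.

Mar 28, 2030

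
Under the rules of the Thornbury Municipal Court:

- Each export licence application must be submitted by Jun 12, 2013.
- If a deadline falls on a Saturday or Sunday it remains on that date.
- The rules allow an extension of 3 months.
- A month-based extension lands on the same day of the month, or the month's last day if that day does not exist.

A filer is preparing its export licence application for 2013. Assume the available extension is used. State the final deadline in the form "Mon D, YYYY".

Start from the fixed due date, Jun 12, 2013.
No adjustment is made for weekends or holidays, so Jun 12, 2013 stands.
Add 3 months to Jun 12, 2013: Sep 12, 2013.
Sep 12, 2013 falls on a Thursday. The rules make no weekend/holiday allowance, so it remains Sep 12, 2013.
Deadline: Sep 12, 2013.

Sep 12, 2013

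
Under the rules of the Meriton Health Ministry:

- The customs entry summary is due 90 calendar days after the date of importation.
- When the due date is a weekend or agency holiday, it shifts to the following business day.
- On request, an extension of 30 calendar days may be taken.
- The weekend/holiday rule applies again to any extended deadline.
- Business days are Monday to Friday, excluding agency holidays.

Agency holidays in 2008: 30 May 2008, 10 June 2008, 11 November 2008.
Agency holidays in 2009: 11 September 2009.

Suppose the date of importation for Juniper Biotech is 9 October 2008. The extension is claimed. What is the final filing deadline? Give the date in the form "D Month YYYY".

6 February 2009

Adding 90 calendar days to 9 October 2008 gives 7 January 2009.
7 January 2009 falls on a Wednesday, which is a business day, so no adjustment is needed.
The 30-calendar-day extension moves the deadline from 7 January 2009 to 6 February 2009.
6 February 2009 is a Friday and not a listed holiday, so it stands.
The final due date is 6 February 2009.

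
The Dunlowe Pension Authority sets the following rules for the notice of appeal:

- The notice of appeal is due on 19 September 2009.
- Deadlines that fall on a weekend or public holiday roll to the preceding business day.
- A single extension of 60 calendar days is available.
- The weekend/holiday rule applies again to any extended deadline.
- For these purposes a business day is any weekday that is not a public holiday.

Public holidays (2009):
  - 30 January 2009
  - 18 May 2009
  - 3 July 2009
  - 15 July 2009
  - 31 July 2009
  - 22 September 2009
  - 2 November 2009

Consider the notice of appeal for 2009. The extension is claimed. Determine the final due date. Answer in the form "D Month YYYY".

17 November 2009

The statutory due date is 19 September 2009.
Because 19 September 2009 is a Saturday, the deadline becomes 18 September 2009 (Friday).
Add the 60 calendar-day extension to 18 September 2009: 17 November 2009.
Since 17 November 2009 is a Tuesday and not a holiday, the date is unchanged.
The final due date is 17 November 2009.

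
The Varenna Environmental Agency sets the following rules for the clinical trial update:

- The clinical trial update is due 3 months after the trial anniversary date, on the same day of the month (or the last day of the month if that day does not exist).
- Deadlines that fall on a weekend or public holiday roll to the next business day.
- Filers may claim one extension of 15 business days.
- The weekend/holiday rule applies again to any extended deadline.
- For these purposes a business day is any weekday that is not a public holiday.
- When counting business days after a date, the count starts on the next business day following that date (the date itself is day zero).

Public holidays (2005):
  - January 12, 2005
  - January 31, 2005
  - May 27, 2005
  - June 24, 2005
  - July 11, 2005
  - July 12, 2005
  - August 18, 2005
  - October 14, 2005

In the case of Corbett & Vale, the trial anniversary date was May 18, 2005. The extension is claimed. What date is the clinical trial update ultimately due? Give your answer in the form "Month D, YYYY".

3 months from May 18, 2005 is August 18, 2005.
August 18, 2005 is a listed holiday; the next business day is August 19, 2005 (Friday).
Applying the 15-business-day extension: 15 business days after August 19, 2005 is September 9, 2005.
September 9, 2005 falls on a Friday, which is a business day, so no adjustment is needed.
Final deadline: September 9, 2005.

September 9, 2005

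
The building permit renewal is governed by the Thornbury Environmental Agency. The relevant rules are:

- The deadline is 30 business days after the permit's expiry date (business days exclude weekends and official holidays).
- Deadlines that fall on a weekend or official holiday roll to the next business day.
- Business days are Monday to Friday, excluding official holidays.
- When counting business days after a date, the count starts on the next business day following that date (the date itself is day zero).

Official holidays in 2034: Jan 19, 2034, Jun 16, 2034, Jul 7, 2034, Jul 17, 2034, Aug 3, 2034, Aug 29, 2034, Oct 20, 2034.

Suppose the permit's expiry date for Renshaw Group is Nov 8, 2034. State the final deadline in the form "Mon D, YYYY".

Starting the day after Nov 8, 2034 and counting 30 business days lands on Dec 20, 2034.
Dec 20, 2034 is a Wednesday and not a listed holiday, so it stands.
Deadline: Dec 20, 2034.

Dec 20, 2034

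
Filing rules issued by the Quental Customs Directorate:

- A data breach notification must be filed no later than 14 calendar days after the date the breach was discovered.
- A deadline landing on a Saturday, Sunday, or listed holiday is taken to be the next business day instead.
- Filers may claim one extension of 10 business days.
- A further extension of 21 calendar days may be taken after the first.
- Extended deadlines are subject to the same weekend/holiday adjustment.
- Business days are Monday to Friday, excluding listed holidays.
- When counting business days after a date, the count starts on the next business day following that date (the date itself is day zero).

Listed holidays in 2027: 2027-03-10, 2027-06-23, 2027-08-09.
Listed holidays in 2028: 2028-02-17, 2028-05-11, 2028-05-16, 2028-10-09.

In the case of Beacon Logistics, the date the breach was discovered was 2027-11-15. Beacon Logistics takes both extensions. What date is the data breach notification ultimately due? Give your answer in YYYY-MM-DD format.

2028-01-03

Trigger date 2027-11-15 + 14 calendar days = 2027-11-29.
Since 2027-11-29 is a Monday and not a holiday, the date is unchanged.
Counting 10 further business days from 2027-11-29 reaches 2027-12-13.
2027-12-13 falls on a Monday, which is a business day, so no adjustment is needed.
With the 21-day extension, 2027-12-13 becomes 2028-01-03.
2028-01-03 falls on a Monday, which is a business day, so no adjustment is needed.
Final deadline: 2028-01-03.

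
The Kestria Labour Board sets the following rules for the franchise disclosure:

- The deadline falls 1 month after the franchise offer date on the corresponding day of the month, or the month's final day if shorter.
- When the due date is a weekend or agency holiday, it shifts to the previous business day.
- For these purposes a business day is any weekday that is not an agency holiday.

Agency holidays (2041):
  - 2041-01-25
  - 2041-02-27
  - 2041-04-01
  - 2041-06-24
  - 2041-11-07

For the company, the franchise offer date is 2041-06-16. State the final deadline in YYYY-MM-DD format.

2041-07-16

Moving 1 month forward from 2041-06-16 on the corresponding day gives 2041-07-16.
Since 2041-07-16 is a Tuesday and not a holiday, the date is unchanged.
Deadline: 2041-07-16.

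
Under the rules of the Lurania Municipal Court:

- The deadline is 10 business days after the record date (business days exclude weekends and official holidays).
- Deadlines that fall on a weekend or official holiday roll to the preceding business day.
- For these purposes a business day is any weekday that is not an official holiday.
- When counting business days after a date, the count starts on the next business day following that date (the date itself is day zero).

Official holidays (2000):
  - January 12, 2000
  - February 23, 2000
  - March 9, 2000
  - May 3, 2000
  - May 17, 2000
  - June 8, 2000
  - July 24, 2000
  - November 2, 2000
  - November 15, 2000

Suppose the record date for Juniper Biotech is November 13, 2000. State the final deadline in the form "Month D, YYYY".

November 28, 2000

10 business days after November 13, 2000, excluding weekends and holidays, is November 28, 2000.
November 28, 2000 falls on a Tuesday, which is a business day, so no adjustment is needed.
The final due date is November 28, 2000.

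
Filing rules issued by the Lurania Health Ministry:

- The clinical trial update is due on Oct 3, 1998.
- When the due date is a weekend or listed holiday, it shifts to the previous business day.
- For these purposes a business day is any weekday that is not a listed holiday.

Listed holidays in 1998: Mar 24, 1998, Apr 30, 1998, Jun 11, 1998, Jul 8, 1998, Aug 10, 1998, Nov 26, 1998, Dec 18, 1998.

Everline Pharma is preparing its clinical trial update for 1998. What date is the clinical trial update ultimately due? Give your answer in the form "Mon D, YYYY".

Oct 2, 1998

The stated deadline is Oct 3, 1998.
Oct 3, 1998 is a Saturday, so it moves to the preceding business day, Oct 2, 1998 (Friday).
Deadline: Oct 2, 1998.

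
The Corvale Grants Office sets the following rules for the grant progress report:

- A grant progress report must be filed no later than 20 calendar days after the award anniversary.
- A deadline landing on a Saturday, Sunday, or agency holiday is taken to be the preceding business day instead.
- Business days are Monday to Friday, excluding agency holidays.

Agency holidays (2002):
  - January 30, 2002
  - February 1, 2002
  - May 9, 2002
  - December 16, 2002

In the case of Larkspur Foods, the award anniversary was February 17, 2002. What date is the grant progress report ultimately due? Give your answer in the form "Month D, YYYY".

March 8, 2002

20 calendar days after February 17, 2002 is March 9, 2002.
March 9, 2002 is a Saturday, so it moves to the preceding business day, March 8, 2002 (Friday).
Deadline: March 8, 2002.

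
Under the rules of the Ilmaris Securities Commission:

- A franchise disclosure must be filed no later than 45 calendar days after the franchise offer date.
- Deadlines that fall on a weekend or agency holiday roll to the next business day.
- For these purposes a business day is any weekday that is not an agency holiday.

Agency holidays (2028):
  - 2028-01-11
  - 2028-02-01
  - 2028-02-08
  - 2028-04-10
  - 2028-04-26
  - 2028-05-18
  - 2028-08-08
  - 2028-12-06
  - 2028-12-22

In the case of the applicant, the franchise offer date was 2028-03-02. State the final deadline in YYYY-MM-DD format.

From 2028-03-02, 45 calendar days later is 2028-04-16.
2028-04-16 is a Sunday; the next business day is 2028-04-17 (Monday).
Deadline: 2028-04-17.

2028-04-17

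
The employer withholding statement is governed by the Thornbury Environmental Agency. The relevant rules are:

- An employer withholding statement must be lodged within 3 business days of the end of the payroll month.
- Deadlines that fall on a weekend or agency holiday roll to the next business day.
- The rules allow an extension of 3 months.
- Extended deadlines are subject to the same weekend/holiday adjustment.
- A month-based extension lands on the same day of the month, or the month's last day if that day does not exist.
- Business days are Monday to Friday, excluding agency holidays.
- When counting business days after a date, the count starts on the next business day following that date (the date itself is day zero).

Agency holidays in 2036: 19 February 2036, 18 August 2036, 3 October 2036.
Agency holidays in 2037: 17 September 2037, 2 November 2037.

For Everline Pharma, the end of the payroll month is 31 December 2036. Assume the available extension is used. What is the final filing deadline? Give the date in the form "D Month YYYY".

6 April 2037

Starting the day after 31 December 2036 and counting 3 business days lands on 5 January 2037.
5 January 2037 is a Monday and not a listed holiday, so it stands.
Applying the 3 months extension: 3 months after 5 January 2037 is 5 April 2037.
5 April 2037 is a Sunday, so it moves to the next business day, 6 April 2037 (Monday).
So the filing is due 6 April 2037.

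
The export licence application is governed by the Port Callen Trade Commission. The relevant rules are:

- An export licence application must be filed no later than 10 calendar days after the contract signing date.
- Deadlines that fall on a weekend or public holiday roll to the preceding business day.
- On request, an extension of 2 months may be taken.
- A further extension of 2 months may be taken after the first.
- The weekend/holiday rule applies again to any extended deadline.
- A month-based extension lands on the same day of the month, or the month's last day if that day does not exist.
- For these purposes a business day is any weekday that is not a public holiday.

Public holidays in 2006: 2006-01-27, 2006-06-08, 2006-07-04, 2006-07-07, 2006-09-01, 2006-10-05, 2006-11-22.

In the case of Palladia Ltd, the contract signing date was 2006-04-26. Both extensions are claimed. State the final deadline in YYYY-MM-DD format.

2006-09-05

Trigger date 2006-04-26 + 10 calendar days = 2006-05-06.
Because 2006-05-06 is a Saturday, the deadline becomes 2006-05-05 (Friday).
The 2 months extension carries 2006-05-05 to 2006-07-05.
Since 2006-07-05 is a Wednesday and not a holiday, the date is unchanged.
Add 2 months to 2006-07-05: 2006-09-05.
2006-09-05 is a Tuesday and not a listed holiday, so it stands.
The final due date is 2006-09-05.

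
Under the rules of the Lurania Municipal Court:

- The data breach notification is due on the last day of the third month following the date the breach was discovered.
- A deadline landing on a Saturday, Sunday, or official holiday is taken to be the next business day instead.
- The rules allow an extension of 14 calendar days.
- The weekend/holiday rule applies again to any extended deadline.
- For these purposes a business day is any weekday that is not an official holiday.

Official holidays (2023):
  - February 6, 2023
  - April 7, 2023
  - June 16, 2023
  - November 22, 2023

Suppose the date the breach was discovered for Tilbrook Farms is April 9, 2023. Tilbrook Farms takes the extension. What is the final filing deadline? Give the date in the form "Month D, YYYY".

August 14, 2023

3 months after April 9, 2023 falls in July 2023; the last day of that month is July 31, 2023.
Since July 31, 2023 is a Monday and not a holiday, the date is unchanged.
With the 14-day extension, July 31, 2023 becomes August 14, 2023.
August 14, 2023 is a Monday and not a listed holiday, so it stands.
So the filing is due August 14, 2023.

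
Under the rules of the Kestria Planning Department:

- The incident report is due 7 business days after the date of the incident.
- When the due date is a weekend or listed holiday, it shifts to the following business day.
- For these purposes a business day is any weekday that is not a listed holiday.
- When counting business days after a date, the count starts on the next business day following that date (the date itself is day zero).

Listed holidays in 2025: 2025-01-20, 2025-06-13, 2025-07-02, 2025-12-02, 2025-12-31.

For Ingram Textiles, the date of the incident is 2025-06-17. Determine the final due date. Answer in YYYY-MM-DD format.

2025-06-26

Starting the day after 2025-06-17 and counting 7 business days lands on 2025-06-26.
2025-06-26 falls on a Thursday, which is a business day, so no adjustment is needed.
So the filing is due 2025-06-26.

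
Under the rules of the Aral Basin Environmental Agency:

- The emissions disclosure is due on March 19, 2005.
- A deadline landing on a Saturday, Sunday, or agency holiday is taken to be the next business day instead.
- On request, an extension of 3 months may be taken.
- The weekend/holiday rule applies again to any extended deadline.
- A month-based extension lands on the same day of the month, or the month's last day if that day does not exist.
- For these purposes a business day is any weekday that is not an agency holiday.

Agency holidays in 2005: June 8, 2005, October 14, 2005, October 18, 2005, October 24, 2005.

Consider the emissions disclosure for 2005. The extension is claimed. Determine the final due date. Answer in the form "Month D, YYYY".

The stated deadline is March 19, 2005.
March 19, 2005 is a Saturday, so it moves to the next business day, March 21, 2005 (Monday).
Add 3 months to March 21, 2005: June 21, 2005.
June 21, 2005 is a Tuesday and not a listed holiday, so it stands.
Deadline: June 21, 2005.

June 21, 2005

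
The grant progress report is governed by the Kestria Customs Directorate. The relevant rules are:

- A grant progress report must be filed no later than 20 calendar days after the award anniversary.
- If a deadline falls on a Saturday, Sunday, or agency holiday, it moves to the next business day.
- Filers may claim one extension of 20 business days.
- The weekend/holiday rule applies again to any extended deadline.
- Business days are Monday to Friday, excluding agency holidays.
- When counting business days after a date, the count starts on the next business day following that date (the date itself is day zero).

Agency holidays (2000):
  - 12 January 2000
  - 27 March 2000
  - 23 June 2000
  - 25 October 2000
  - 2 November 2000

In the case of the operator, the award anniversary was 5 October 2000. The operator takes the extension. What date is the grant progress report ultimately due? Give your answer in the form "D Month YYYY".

24 November 2000

From 5 October 2000, 20 calendar days later is 25 October 2000.
Because 25 October 2000 is a listed holiday, the deadline becomes 26 October 2000 (Thursday).
The 20-business-day extension runs from 26 October 2000 to 24 November 2000.
24 November 2000 (Friday) is already a business day.
Final deadline: 24 November 2000.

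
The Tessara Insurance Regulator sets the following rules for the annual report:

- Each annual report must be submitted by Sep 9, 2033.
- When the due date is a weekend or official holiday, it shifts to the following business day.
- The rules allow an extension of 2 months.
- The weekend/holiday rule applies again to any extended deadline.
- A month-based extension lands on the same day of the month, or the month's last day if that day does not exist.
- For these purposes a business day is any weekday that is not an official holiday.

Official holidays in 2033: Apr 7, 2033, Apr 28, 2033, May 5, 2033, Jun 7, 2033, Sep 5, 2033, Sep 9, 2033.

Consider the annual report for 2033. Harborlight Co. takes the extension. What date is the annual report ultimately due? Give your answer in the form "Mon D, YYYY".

The stated deadline is Sep 9, 2033.
Sep 9, 2033 is a listed holiday; the next business day is Sep 12, 2033 (Monday).
The 2 months extension carries Sep 12, 2033 to Nov 12, 2033.
Nov 12, 2033 falls on a Saturday. Rolling to the next business day gives Nov 14, 2033, a Monday.
So the filing is due Nov 14, 2033.

Nov 14, 2033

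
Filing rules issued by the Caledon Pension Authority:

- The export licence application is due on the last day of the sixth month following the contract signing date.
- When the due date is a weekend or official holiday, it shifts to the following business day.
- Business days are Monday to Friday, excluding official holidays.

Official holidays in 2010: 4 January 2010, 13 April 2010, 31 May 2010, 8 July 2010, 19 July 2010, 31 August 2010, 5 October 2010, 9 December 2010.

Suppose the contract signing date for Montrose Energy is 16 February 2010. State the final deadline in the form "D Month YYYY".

The sixth month after 16 February 2010 is August 2010, whose last day is 31 August 2010.
31 August 2010 is a listed holiday; the next business day is 1 September 2010 (Wednesday).
Final deadline: 1 September 2010.

1 September 2010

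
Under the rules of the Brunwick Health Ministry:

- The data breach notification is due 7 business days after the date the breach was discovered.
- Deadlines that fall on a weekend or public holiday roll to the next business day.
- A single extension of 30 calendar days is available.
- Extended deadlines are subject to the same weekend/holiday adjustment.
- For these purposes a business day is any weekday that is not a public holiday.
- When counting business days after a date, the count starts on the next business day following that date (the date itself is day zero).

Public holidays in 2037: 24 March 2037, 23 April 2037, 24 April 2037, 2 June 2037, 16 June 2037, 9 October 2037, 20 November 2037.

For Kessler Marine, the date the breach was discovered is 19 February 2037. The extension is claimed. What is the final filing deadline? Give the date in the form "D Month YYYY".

1 April 2037

Starting the day after 19 February 2037 and counting 7 business days lands on 2 March 2037.
2 March 2037 falls on a Monday, which is a business day, so no adjustment is needed.
With the 30-day extension, 2 March 2037 becomes 1 April 2037.
1 April 2037 (Wednesday) is already a business day.
So the filing is due 1 April 2037.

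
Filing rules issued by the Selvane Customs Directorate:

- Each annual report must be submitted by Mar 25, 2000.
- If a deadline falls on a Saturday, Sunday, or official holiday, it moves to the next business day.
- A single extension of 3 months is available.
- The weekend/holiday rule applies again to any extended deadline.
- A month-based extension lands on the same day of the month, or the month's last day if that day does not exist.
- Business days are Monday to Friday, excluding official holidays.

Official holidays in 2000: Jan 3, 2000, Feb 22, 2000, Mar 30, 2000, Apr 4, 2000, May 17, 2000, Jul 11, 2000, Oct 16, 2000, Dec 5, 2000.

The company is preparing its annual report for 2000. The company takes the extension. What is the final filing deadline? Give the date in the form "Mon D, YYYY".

Start from the fixed due date, Mar 25, 2000.
Because Mar 25, 2000 is a Saturday, the deadline becomes Mar 27, 2000 (Monday).
The 3 months extension carries Mar 27, 2000 to Jun 27, 2000.
Jun 27, 2000 (Tuesday) is already a business day.
Final deadline: Jun 27, 2000.

Jun 27, 2000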